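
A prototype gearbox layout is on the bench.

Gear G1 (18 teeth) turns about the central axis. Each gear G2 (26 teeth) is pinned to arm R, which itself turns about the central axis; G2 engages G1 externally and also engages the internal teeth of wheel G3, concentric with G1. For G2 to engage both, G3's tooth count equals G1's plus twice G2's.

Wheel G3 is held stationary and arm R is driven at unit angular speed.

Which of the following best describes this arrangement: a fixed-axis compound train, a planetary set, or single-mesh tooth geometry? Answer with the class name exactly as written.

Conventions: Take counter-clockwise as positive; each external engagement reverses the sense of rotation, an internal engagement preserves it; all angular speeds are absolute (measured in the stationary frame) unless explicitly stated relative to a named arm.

planetary set

topology: planetary set — G1 18T / G2 26T / G3 70T, arm = carrier (Willis)
classification: planetary set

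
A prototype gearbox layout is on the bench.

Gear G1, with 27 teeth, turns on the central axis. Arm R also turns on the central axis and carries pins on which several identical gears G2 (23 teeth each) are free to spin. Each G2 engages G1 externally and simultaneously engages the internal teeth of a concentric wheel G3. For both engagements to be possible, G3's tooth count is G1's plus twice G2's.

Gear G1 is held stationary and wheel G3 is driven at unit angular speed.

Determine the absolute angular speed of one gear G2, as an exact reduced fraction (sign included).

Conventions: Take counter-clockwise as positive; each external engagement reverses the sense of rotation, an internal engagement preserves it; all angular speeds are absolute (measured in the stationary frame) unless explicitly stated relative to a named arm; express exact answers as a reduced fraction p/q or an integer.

73/46

topology: planetary set — G1 27T / G2 23T / G3 73T, arm = carrier (Willis)
ring teeth: 27 + 2·23 = 73
27(ω_sun−ω_arm) = −73(ω_ring−ω_arm),  ω_sun = 0, ω_ring = 1
27(0−ω_arm) = −73(1−ω_arm)  ⇒  100·ω_arm = 73  ⇒  ω_arm = 73/100
sun–planet mesh: 27·(0−73/100) = −23·(ω_p−ω_arm)  ⇒  ω_p−ω_arm = 1971/2300
ω_p = 73/100 + 1971/2300 = 73/46
exact speed ratio = 73/46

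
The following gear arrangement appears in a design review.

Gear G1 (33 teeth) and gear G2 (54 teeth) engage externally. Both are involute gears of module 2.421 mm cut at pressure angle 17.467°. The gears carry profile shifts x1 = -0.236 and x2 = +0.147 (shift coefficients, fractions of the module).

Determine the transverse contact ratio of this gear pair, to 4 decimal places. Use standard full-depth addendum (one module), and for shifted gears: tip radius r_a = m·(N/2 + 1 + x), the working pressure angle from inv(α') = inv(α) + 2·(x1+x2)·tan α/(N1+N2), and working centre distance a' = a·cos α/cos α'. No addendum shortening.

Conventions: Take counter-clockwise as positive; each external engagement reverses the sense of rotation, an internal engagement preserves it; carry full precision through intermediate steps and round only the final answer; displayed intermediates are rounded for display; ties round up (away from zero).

1.9003

class = single-mesh tooth geometry [involute pair 33T × 54T, m = 2.421]
base radii: r_b1 = 38.104566, r_b2 = 62.352927
tip radii: r_a1 = 41.796144, r_a2 = 68.143887
inv(α') = inv(17.467°) + 2·(-0.236+0.147)·tan α/(33+54) = 0.00916523  ⇒  α' = 17.08568°
a' = a·cos α / cos α' = 105.3135·cos 17.467°/cos 17.08568° = 105.095736
action lengths: √(r_a1²−r_b1²) = 17.174390, √(r_a2²−r_b2²) = 27.490032
base pitch p_b = π·m·cos α = 7.255092
CR = (17.174390 + 27.490032 − 105.095736·sin 17.08568°)/7.255092 = 1.900341
contact ratio ≈ 1.9003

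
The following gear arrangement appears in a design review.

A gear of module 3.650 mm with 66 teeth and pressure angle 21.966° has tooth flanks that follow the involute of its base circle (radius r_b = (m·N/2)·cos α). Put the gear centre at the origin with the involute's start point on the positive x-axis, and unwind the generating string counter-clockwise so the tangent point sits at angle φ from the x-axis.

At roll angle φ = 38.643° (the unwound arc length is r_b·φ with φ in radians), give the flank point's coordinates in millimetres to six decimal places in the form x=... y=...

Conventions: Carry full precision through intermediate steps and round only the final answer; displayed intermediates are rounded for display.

topology: single-mesh involute geometry — m = 3.650, N = 66
pitch radius r_p = m·N/2 = 3.650·66/2 = 120.450000
base radius r_b = r_p·cos α = 120.450000·cos 21.966° = 111.706051
roll angle φ = 38.643° = 0.67444758 rad
x = r_b·(cos φ + φ·sin φ) = 134.295426
y = r_b·(sin φ − φ·cos φ) = 10.912261

x=134.295426 y=10.912261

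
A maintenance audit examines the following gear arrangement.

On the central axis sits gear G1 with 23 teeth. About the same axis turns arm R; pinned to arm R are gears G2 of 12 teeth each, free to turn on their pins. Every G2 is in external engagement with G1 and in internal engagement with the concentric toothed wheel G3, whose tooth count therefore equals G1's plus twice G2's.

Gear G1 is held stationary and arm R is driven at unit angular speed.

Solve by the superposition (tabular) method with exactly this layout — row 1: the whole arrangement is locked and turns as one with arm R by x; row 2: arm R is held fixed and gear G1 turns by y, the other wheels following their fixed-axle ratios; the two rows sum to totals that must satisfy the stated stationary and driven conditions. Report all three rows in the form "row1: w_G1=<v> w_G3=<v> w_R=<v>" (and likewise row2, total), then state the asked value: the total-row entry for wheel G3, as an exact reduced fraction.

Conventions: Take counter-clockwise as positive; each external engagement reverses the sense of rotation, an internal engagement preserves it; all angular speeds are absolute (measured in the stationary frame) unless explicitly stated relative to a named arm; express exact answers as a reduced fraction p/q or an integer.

planetary set (23T centre, 12T on arm, 47T internal) — Willis relation
superposition row 1 [locked train]: every member turns x
row 2 (arm held, sun turns y): ω_ring = −(23/47)·y, ω_arm = 0
boundary: total ω_sun = x + y = 0 and total ω_arm = x = 1  ⇒  y = -1, x = 1
row 2 ring = −(23/47)·(-1) = 23/47
totals (row 1 + row 2): sun 1 + (-1) = 0, ring 1 + 23/47 = 70/47, arm 1 + 0 = 1
asked cell (total, ring) = 70/47

row1: w_G1=1 w_G3=1 w_R=1
row2: w_G1=-1 w_G3=23/47 w_R=0
total: w_G1=0 w_G3=70/47 w_R=1
asked value: 70/47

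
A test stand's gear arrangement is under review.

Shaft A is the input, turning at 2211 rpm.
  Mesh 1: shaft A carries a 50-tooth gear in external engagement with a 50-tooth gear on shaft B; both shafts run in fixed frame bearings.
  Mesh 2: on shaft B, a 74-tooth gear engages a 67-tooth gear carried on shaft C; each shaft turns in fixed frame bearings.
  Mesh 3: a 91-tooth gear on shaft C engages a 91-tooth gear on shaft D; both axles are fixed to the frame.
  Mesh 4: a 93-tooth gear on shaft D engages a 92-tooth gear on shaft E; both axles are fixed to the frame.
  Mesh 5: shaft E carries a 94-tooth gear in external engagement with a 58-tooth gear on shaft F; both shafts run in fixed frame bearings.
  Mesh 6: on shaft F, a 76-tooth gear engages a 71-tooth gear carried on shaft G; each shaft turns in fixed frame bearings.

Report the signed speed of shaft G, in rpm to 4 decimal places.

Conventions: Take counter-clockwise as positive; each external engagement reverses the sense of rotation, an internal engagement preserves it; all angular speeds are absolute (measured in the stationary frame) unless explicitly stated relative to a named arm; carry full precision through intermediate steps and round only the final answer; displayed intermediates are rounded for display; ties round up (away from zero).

recognized (7 fixed axles, 6 meshes): fixed-axis compound train
mesh 1 [50T→50T]: ω = 2211.0000×50/50 = 2211.0000 rpm, sense flips to −
mesh 2 [74T→67T]: ω = 2211.0000×74/67 = 2442.0000 rpm, sense flips to +
mesh 3 [91T→91T]: ω = 2442.0000×91/91 = 2442.0000 rpm, sense flips to −
mesh 4 [93T→92T]: ω = 2442.0000×93/92 = 2468.5435 rpm, sense flips to +
mesh 5 [94T→58T]: ω = 2468.5435×94/58 = 4000.7429 rpm, sense flips to −
mesh 6 [76T→71T]: ω = 4000.7429×76/71 = 4282.4853 rpm, sense flips to +
signed output speed = +4282.4853 rpm

+4282.4853 rpm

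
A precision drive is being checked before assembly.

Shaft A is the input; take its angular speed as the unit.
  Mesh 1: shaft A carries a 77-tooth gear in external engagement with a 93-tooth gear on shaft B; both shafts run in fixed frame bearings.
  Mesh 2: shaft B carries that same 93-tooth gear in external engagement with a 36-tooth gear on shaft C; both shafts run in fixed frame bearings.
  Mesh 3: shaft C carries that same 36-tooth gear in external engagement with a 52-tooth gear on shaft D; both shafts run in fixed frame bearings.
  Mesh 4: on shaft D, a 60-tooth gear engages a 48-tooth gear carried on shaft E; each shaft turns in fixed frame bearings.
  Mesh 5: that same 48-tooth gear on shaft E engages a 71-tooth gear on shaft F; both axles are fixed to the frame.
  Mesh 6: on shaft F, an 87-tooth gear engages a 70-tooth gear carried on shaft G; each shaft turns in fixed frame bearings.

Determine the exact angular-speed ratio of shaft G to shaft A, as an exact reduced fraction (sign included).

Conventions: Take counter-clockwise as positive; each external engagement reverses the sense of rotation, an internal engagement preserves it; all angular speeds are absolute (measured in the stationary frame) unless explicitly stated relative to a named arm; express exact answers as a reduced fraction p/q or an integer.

class = fixed-axis compound train [6 meshes; 6 ratios multiply, 6 sense flips]
mesh 1 [77T→93T]: running ratio 77/93, sense −
mesh 2 [93T→36T]: running ratio 77/36, sense +
mesh 3 [36T→52T]: running ratio 77/52, sense −
mesh 4 [60T→48T]: running ratio 385/208, sense +
mesh 5 [48T→71T]: running ratio 1155/923, sense −
mesh 6 [87T→70T]: running ratio 2871/1846, sense +
ω_out/ω_in = 2871/1846

2871/1846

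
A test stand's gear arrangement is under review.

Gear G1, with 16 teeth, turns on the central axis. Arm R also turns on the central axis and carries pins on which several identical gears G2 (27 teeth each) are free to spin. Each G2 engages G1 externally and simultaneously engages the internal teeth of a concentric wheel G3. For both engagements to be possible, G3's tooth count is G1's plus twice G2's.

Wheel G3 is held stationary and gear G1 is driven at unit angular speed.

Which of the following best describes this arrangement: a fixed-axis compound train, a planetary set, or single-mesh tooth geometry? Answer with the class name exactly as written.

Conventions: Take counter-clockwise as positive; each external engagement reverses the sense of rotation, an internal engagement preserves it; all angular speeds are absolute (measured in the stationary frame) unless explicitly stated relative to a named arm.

topology: planetary set — G1 16T / G2 27T / G3 70T, arm = carrier (Willis)
classification: planetary set

planetary set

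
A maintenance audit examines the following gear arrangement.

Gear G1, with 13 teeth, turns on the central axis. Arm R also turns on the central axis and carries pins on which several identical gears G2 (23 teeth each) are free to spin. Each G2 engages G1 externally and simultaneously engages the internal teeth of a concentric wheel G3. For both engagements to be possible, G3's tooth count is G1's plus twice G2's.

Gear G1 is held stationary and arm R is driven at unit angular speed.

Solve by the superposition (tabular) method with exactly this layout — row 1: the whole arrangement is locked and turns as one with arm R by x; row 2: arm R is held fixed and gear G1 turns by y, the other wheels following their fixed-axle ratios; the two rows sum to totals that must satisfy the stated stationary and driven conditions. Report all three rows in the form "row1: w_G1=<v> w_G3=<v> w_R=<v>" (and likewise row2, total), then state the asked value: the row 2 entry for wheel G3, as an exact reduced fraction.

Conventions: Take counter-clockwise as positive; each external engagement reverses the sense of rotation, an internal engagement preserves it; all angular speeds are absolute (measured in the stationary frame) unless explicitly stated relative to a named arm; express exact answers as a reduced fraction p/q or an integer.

class = planetary set [G3 = 13+2·23 = 59; Willis about the carrier]
row 1 (train locked, turned with arm): all members turn x
superposition row 2 [arm held]: sun y, ring −(13/59)·y, arm 0
boundary: total ω_sun = x + y = 0 and total ω_arm = x = 1  ⇒  y = -1, x = 1
row 2 ring = −(13/59)·(-1) = 13/59
totals (row 1 + row 2): sun 1 + (-1) = 0, ring 1 + 13/59 = 72/59, arm 1 + 0 = 1
asked cell (row2, ring) = 13/59

row1: w_G1=1 w_G3=1 w_R=1
row2: w_G1=-1 w_G3=13/59 w_R=0
total: w_G1=0 w_G3=72/59 w_R=1
asked value: 13/59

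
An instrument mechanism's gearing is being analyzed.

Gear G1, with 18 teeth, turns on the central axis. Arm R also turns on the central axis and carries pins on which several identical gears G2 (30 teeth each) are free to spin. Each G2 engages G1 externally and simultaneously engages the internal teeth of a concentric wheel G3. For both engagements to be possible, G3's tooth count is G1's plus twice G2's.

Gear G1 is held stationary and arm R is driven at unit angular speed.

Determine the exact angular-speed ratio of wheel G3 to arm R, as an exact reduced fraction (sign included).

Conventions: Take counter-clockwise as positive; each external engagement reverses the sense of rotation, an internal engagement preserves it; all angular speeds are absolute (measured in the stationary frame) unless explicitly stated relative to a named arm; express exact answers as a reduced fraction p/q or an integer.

16/13

topology: planetary set — G1 18T / G2 30T / G3 78T, arm = carrier (Willis)
ring teeth: 18 + 2·30 = 78
18(ω_sun−ω_arm) = −78(ω_ring−ω_arm),  ω_sun = 0, ω_arm = 1
ω_ring = 1 − (18/78)(0−1) = 16/13
ω_out/ω_in = 16/13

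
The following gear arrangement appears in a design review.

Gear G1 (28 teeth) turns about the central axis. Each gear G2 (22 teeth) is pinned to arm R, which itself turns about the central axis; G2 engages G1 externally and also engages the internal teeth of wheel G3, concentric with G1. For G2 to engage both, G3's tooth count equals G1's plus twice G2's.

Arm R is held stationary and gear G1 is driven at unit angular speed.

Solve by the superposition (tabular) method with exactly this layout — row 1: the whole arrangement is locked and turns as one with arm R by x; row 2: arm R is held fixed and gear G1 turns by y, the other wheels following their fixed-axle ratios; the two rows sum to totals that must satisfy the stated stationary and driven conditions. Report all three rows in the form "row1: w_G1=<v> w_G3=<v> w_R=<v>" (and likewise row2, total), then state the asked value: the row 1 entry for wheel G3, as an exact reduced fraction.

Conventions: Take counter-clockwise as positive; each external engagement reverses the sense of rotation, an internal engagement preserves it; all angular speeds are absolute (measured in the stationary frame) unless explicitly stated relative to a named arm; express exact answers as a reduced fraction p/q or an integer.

topology: planetary set — G1 28T / G2 22T / G3 72T, arm = carrier (Willis)
superposition row 1 [locked train]: every member turns x
row 2 — arm fixed, fixed-axis ratios: sun y, ring −(28/72)·y, arm 0
boundary: total ω_arm = x = 0 and total ω_sun = x + y = 1  ⇒  y = 1, x = 0
row 2 ring = −(28/72)·1 = -7/18
totals (row 1 + row 2): sun 0 + 1 = 1, ring 0 + (-7/18) = -7/18, arm 0 + 0 = 0
asked cell (row1, ring) = 0

row1: w_G1=0 w_G3=0 w_R=0
row2: w_G1=1 w_G3=-7/18 w_R=0
total: w_G1=1 w_G3=-7/18 w_R=0
asked value: 0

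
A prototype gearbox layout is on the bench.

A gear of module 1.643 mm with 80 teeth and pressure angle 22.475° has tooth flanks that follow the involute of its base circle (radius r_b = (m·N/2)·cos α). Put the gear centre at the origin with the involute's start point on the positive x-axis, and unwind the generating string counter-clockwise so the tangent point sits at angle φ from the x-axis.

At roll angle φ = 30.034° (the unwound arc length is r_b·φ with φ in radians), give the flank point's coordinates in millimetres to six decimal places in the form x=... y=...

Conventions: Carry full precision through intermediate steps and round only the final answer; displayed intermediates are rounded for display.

x=68.507264 y=2.836358

topology: single-mesh involute geometry — m = 1.643, N = 80
pitch radius r_p = m·N/2 = 1.643·80/2 = 65.720000
base radius r_b = r_p·cos α = 65.720000·cos 22.475° = 60.728331
roll angle φ = 30.034° = 0.52419219 rad
x = r_b·(cos φ + φ·sin φ) = 68.507264
y = r_b·(sin φ − φ·cos φ) = 2.836358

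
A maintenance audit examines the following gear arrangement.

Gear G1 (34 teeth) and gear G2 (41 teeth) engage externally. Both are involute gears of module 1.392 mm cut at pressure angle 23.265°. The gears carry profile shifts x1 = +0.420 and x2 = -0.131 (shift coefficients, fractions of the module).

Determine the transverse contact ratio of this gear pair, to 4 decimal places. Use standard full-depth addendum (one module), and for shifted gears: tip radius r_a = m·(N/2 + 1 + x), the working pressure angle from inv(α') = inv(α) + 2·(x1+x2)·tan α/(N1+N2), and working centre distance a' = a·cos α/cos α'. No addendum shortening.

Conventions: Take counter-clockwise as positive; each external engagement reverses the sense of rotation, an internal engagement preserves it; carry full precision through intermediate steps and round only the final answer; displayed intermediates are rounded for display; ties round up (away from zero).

1.5066

class = single-mesh tooth geometry [involute pair 34T × 41T, m = 1.392]
base radii: r_b1 = 21.739829, r_b2 = 26.215676
tip radii: r_a1 = 25.640640, r_a2 = 29.745648
inv(α') = inv(23.265°) + 2·(+0.420-0.131)·tan α/(34+41) = 0.02720665  ⇒  α' = 24.24487°
a' = a·cos α / cos α' = 52.2000·cos 23.265°/cos 24.24487° = 52.594393
action lengths: √(r_a1²−r_b1²) = 13.594935, √(r_a2²−r_b2²) = 14.054960
base pitch p_b = π·m·cos α = 4.017511
CR = (13.594935 + 14.054960 − 52.594393·sin 24.24487°)/4.017511 = 1.506574
contact ratio ≈ 1.5066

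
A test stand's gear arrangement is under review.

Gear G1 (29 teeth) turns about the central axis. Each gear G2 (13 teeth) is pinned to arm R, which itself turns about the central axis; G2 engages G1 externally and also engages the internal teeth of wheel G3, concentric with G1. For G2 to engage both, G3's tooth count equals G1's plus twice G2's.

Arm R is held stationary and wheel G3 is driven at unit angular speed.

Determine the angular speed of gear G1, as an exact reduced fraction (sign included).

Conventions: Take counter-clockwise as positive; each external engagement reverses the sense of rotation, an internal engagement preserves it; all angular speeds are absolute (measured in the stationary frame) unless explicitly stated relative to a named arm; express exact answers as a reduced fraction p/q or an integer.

recognized (axles ride arm R): planetary set, 29/13/55 teeth
ring teeth: 29 + 2·13 = 55
29(ω_sun−ω_arm) = −55(ω_ring−ω_arm),  ω_arm = 0, ω_ring = 1
ω_sun = 0 − (55/29)(1−0) = -55/29
exact speed ratio = -55/29

-55/29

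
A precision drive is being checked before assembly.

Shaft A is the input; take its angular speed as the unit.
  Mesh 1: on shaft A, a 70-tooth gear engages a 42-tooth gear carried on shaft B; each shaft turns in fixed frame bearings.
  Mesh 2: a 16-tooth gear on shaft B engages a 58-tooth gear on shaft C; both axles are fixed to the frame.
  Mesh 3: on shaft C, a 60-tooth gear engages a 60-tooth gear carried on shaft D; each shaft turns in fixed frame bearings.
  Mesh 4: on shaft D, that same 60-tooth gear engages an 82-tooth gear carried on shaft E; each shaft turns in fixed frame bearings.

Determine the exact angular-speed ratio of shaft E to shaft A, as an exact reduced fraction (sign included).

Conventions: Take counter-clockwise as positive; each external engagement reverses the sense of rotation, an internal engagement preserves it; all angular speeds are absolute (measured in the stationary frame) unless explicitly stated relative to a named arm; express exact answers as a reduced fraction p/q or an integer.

400/1189

class = fixed-axis compound train [4 meshes; 4 ratios multiply, 4 sense flips]
mesh 1 [70T→42T]: running ratio 5/3, sense −
mesh 2 [16T→58T]: running ratio 40/87, sense +
mesh 3 [60T→60T]: running ratio 40/87, sense −
mesh 4 [60T→82T]: running ratio 400/1189, sense +
ω_out/ω_in = 400/1189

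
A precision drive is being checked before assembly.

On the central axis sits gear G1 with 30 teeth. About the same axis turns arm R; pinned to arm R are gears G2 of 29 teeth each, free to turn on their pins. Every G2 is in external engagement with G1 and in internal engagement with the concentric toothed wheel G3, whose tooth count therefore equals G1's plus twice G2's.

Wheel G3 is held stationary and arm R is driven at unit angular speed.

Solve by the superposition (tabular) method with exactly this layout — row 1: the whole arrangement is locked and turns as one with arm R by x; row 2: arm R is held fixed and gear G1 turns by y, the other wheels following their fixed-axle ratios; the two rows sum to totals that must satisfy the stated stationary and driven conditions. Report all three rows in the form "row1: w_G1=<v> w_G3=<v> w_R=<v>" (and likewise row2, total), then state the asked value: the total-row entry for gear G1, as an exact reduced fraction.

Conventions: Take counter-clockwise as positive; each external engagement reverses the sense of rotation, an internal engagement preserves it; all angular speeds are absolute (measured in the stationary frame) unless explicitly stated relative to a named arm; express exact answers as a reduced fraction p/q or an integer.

row1: w_G1=1 w_G3=1 w_R=1
row2: w_G1=44/15 w_G3=-1 w_R=0
total: w_G1=59/15 w_G3=0 w_R=1
asked value: 59/15

recognized (axles ride arm R): planetary set, 30/29/88 teeth
superposition row 1 [locked train]: every member turns x
row 2 — arm fixed, fixed-axis ratios: sun y, ring −(30/88)·y, arm 0
boundary: total ω_ring = x − (30/88)·y = 0 and total ω_arm = x = 1  ⇒  y = 44/15, x = 1
row 2 ring = −(30/88)·44/15 = -1
totals (row 1 + row 2): sun 1 + 44/15 = 59/15, ring 1 + (-1) = 0, arm 1 + 0 = 1
asked cell (total, sun) = 59/15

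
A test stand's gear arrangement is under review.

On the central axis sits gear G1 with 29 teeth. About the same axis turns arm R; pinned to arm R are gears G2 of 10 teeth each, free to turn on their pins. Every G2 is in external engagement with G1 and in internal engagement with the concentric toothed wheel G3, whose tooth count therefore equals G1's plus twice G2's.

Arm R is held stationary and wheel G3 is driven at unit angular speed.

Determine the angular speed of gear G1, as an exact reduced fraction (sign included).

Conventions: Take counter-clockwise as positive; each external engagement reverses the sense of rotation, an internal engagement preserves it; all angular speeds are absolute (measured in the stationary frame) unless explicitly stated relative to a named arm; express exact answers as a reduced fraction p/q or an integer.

-49/29

topology: planetary set — G1 29T / G2 10T / G3 49T, arm = carrier (Willis)
ring teeth: 29 + 2·10 = 49
29(ω_sun−ω_arm) = −49(ω_ring−ω_arm),  ω_arm = 0, ω_ring = 1
ω_sun = 0 − (49/29)(1−0) = -49/29
exact speed ratio = -49/29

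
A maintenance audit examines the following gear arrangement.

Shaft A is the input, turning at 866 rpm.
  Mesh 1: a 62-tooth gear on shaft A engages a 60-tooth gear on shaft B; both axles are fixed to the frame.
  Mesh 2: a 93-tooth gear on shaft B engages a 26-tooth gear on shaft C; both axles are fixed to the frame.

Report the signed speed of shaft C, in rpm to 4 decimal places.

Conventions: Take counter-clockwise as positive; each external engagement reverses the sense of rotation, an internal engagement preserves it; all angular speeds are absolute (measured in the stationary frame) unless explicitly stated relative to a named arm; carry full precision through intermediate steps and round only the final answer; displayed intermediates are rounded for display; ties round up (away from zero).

+3200.8692 rpm

topology: fixed-axis compound train — 2 meshes, A→C
mesh 1 [62T→60T]: ω = 866.0000×62/60 = 894.8667 rpm, sense flips to −
mesh 2 [93T→26T]: ω = 894.8667×93/26 = 3200.8692 rpm, sense flips to +
signed output speed = +3200.8692 rpm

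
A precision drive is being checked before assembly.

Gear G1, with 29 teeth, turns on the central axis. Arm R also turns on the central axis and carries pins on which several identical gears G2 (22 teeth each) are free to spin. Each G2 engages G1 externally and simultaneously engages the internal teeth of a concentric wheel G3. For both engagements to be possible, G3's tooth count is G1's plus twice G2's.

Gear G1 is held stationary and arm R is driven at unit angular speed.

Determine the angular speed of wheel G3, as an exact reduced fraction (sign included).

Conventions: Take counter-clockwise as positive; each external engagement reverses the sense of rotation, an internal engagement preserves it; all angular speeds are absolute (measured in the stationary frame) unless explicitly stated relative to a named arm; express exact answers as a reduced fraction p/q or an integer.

recognized (axles ride arm R): planetary set, 29/22/73 teeth
ring teeth: 29 + 2·22 = 73
29(ω_sun−ω_arm) = −73(ω_ring−ω_arm),  ω_sun = 0, ω_arm = 1
ω_ring = 1 − (29/73)(0−1) = 102/73
exact speed ratio = 102/73

102/73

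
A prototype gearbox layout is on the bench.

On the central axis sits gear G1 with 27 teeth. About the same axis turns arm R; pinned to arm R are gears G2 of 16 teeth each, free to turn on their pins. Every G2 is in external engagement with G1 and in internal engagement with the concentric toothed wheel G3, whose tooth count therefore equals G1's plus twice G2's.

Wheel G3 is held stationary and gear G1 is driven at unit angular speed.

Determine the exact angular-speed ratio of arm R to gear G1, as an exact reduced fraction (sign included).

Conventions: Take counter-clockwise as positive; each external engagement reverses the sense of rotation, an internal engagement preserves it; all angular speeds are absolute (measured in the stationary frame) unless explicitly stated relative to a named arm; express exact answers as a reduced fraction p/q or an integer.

planetary set (27T centre, 16T on arm, 59T internal) — Willis relation
ring teeth: 27 + 2·16 = 59
27(ω_sun−ω_arm) = −59(ω_ring−ω_arm),  ω_ring = 0, ω_sun = 1
27(1−ω_arm) = −59(0−ω_arm)  ⇒  86·ω_arm = 27  ⇒  ω_arm = 27/86
ω_out/ω_in = 27/86

27/86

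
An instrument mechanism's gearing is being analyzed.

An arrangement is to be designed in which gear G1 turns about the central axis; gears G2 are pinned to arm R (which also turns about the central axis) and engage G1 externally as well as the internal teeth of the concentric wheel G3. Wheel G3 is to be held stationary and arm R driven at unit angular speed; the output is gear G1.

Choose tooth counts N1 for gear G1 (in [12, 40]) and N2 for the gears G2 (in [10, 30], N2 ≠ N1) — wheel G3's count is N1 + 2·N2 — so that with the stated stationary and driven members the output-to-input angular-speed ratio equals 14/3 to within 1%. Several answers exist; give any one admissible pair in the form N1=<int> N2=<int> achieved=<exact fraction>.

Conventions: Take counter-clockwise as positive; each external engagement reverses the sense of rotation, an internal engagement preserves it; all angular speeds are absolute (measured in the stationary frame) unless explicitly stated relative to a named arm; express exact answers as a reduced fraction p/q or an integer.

planetary set to be sized for 14/3 (Willis relation)
Willis with ω_ring = 0: ω_sun/ω_arm = (N1+N3)/N1; set equal to 14/3  ⇒  N3/N1 = 14/3 − 1 = 11/3
N3 = N1 + 2·N2  ⇒  N2/N1 = (N3/N1 − 1)/2 = (11/3 − 1)/2 = 4/3
smallest multiple with N1 ≥ 12 and N2 ≥ 10: k = 4  ⇒  N1 = 4·3 = 12, N2 = 4·4 = 16 (N1 ≤ 40, N2 ≤ 30, N2 ≠ N1 ✓), N3 = 12 + 2·16 = 44
check: (N1+N3)/N1 with N1 = 12, N3 = 44 gives 14/3; |achieved − target| = 0 ≤ 7/150 ✓

N1=12 N2=16 achieved=14/3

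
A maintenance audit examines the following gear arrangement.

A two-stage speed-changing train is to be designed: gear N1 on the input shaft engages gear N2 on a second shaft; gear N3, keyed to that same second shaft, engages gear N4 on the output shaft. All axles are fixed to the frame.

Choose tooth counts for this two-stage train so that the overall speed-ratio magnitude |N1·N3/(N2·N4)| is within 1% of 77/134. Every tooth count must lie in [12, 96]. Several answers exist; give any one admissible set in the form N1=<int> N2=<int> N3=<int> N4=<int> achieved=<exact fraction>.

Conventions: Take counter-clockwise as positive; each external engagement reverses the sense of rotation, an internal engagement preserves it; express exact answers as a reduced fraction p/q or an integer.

2-stage fixed-axis compound train for ratio 77/134
target = 77/134 in lowest terms: an exact hit needs N1·N3 = k·77 and N2·N4 = k·134 for one integer k, every count in [12, 96]; additionally prefer no 1:1 stage (N1 ≠ N2, N3 ≠ N4)
k = 1…5: no 1:1-free in-range split of k·77 and k·134 into factor pairs; take k = 6
k = 6: N1·N3 = 462 = 14·33, N2·N4 = 804 = 12·67
achieved = 14·33/(12·67) = 77/134; |achieved − target| = 0 ≤ 77/13400 ✓

N1=14 N2=12 N3=33 N4=67 achieved=77/134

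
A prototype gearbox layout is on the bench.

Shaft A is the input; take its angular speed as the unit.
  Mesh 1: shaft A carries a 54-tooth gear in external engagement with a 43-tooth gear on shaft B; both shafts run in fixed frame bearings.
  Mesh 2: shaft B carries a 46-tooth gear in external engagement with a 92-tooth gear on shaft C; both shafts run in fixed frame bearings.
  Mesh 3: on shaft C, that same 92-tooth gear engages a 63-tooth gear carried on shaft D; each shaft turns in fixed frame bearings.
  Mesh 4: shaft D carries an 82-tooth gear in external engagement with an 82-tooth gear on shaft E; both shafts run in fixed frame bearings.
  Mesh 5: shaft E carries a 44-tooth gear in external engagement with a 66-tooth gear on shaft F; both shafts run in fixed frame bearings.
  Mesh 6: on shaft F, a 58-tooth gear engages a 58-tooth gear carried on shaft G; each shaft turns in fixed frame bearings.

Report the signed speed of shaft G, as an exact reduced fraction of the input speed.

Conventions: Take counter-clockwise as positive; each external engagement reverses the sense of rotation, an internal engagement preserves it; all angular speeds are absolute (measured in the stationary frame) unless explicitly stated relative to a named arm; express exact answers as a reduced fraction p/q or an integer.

184/301

6-mesh fixed-axis compound train (all bearings frame-fixed)
mesh 1 [54T→43T]: |ω|/ω_in = 1×54/43 = 54/43, sense flips to −
mesh 2 [46T→92T]: |ω|/ω_in = (54/43)×46/92 = 27/43, sense flips to +
mesh 3 [92T→63T]: |ω|/ω_in = (27/43)×92/63 = 276/301, sense flips to −
mesh 4 [82T→82T]: |ω|/ω_in = (276/301)×82/82 = 276/301, sense flips to +
mesh 5 [44T→66T]: |ω|/ω_in = (276/301)×44/66 = 184/301, sense flips to −
mesh 6 [58T→58T]: |ω|/ω_in = (184/301)×58/58 = 184/301, sense flips to +
signed output speed (× input speed) = 184/301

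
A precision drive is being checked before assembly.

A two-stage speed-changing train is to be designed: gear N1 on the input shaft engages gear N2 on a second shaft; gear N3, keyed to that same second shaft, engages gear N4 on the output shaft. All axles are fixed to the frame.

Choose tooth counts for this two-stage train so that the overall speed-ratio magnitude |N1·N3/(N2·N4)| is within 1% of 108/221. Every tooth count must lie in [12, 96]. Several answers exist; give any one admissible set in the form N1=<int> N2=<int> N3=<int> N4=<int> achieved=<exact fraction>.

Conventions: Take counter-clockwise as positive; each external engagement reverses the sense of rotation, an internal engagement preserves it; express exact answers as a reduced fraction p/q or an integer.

class = fixed-axis compound train [2-stage, 108/221 wanted]
target = 108/221 in lowest terms: an exact hit needs N1·N3 = k·108 and N2·N4 = k·221 for one integer k, every count in [12, 96]; additionally prefer no 1:1 stage (N1 ≠ N2, N3 ≠ N4)
k = 1: no 1:1-free in-range split of k·108 and k·221 into factor pairs; take k = 2
k = 2: N1·N3 = 216 = 12·18, N2·N4 = 442 = 13·34
achieved = 12·18/(13·34) = 108/221; |achieved − target| = 0 ≤ 27/5525 ✓

N1=12 N2=13 N3=18 N4=34 achieved=108/221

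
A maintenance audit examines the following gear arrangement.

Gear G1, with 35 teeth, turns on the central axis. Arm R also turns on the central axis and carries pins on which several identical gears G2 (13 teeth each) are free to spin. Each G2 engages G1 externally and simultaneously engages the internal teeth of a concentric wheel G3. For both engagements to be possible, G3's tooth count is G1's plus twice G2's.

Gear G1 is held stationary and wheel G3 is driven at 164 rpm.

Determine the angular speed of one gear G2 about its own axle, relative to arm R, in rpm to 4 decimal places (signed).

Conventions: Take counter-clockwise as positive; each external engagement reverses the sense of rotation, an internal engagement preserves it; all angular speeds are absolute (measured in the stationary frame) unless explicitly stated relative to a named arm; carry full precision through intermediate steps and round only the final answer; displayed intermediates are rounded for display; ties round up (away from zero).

+280.5609 rpm

class = planetary set [G3 = 35+2·13 = 61; Willis about the carrier]
normalise by the input: solve with ω_ring = 1, then scale by 164 rpm
ring teeth: 35 + 2·13 = 61
35(ω_sun−ω_arm) = −61(ω_ring−ω_arm),  ω_sun = 0, ω_ring = 1
35(0−ω_arm) = −61(1−ω_arm)  ⇒  96·ω_arm = 61  ⇒  ω_arm = 61/96
sun–planet mesh: 35·(0−61/96) = −13·(ω_p−ω_arm)  ⇒  ω_p−ω_arm = 2135/1248
scale: ω_p−ω_arm = 2135/1248 × 164 rpm = +280.5609 rpm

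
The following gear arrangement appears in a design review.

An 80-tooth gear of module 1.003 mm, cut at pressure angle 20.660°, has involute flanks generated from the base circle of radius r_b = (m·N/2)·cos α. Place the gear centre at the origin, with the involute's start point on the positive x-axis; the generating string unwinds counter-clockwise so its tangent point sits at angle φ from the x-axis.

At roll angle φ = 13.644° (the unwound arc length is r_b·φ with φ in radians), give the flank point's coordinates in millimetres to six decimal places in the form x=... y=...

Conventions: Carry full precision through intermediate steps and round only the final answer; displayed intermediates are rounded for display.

class = single-mesh tooth geometry [base-circle involute, m = 1.003, 80T]
pitch radius r_p = m·N/2 = 1.003·80/2 = 40.120000
base radius r_b = r_p·cos α = 40.120000·cos 20.660° = 37.539906
roll angle φ = 13.644° = 0.23813272 rad
x = r_b·(cos φ + φ·sin φ) = 38.589255
y = r_b·(sin φ − φ·cos φ) = 0.168021

x=38.589255 y=0.168021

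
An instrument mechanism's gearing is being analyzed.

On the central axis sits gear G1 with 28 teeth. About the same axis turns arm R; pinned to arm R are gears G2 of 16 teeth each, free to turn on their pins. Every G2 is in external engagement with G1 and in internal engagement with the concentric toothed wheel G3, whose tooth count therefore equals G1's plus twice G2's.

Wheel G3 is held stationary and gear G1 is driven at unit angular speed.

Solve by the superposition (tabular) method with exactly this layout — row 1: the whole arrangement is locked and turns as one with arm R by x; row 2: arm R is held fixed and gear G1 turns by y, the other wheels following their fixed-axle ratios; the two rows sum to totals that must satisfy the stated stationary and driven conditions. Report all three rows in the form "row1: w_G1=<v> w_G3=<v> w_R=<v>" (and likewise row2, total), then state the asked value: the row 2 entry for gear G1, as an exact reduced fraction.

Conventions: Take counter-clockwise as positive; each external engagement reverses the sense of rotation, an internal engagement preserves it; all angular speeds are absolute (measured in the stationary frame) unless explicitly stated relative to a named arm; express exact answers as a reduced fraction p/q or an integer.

topology: planetary set — G1 28T / G2 16T / G3 60T, arm = carrier (Willis)
row 1 (train locked, turned with arm): all members turn x
row 2: sun turns y, ring = −(28/60)·y, arm 0
boundary: total ω_ring = x − (28/60)·y = 0 and total ω_sun = x + y = 1  ⇒  y = 15/22, x = 7/22
row 2 ring = −(28/60)·15/22 = -7/22
totals (row 1 + row 2): sun 7/22 + 15/22 = 1, ring 7/22 + (-7/22) = 0, arm 7/22 + 0 = 7/22
asked cell (row2, sun) = 15/22

row1: w_G1=7/22 w_G3=7/22 w_R=7/22
row2: w_G1=15/22 w_G3=-7/22 w_R=0
total: w_G1=1 w_G3=0 w_R=7/22
asked value: 15/22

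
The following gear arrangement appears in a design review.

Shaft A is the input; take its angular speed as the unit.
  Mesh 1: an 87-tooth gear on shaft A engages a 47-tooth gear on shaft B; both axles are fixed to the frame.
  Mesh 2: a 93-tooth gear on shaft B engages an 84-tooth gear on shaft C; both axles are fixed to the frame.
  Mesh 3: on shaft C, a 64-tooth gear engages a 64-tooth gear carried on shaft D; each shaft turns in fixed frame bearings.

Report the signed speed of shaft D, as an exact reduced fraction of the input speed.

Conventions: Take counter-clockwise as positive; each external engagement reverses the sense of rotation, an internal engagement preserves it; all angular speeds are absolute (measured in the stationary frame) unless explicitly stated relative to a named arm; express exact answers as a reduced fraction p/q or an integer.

-2697/1316

3-mesh fixed-axis compound train (all bearings frame-fixed)
mesh 1 [87T→47T]: |ω|/ω_in = 1×87/47 = 87/47, sense flips to −
mesh 2 [93T→84T]: |ω|/ω_in = (87/47)×93/84 = 2697/1316, sense flips to +
mesh 3 [64T→64T]: |ω|/ω_in = (2697/1316)×64/64 = 2697/1316, sense flips to −
signed output speed (× input speed) = -2697/1316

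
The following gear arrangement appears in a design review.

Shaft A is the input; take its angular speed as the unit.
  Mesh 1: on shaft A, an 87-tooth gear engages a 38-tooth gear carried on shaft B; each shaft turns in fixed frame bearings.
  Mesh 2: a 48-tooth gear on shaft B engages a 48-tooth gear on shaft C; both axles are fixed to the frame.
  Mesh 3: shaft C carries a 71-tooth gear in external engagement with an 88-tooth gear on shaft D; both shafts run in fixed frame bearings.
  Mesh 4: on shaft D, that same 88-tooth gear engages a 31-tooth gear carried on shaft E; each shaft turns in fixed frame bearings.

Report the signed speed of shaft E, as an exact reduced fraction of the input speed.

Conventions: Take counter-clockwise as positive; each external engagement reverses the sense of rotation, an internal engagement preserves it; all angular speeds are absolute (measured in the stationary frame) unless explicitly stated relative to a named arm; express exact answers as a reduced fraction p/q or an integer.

6177/1178

4-mesh fixed-axis compound train (all bearings frame-fixed)
mesh 1 [87T→38T]: |ω|/ω_in = 1×87/38 = 87/38, sense flips to −
mesh 2 [48T→48T]: |ω|/ω_in = (87/38)×48/48 = 87/38, sense flips to +
mesh 3 [71T→88T]: |ω|/ω_in = (87/38)×71/88 = 6177/3344, sense flips to −
mesh 4 [88T→31T]: |ω|/ω_in = (6177/3344)×88/31 = 6177/1178, sense flips to +
signed output speed (× input speed) = 6177/1178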